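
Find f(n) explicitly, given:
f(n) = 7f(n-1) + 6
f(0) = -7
First-order linear non-homogeneous.
Homogeneous solution: f_h(n) = A·(7)^n.
Try constant particular solution f_p = K: K = 7K + 6 ⇒ K = -1.
General: f(n) = A·(7)^n - 1.
Apply f(0) = -7: A - 1 = -7 ⇒ A = -6.
So f(n) = - 6 \cdot 7^{n} - 1.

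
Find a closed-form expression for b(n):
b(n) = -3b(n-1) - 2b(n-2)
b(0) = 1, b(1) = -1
Characteristic equation: x² + 3x + 2 = 0, which factors as (x - (-2))(x - (-1)) = 0.
Roots r₁ = -2, r₂ = -1 (distinct).
General solution: b(n) = A·(-2)^n + B·(-1)^n.
From b(0) = 1: A + B = 1.
From b(1) = -1: -2A - B = -1.
Solving: A = 0, B = 1.
So b(n) = \left(-1\right)^{n}.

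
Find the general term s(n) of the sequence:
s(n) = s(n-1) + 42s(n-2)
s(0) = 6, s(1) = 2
Characteristic equation: x² - x - 42 = 0, which factors as (x - (7))(x - (-6)) = 0.
Roots r₁ = 7, r₂ = -6 (distinct).
General solution: s(n) = A·(7)^n + B·(-6)^n.
From s(0) = 6: A + B = 6.
From s(1) = 2: 7A - 6B = 2.
Solving: A = \frac{38}{13}, B = \frac{40}{13}.
So s(n) = \frac{40 \left(-6\right)^{n}}{13} + \frac{38 \cdot 7^{n}}{13}.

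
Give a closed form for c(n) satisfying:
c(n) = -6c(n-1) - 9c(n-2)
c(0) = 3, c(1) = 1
Characteristic equation: x² + 6x + 9 = 0, which is (x - (-3))².
Repeated root r = -3.
General solution: c(n) = (A + Bn)·(-3)^n.
From c(0) = 3: A = 3.
From c(1) = 1: (A + B)·(-3) = 1 ⇒ B = - \frac{10}{3}.
So c(n) = \left(3 - \frac{10 n}{3}\right) \cdot (-3)^n.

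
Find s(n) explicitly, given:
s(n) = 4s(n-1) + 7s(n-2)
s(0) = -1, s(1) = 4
Characteristic equation: x² - 4x - 7 = 0.
Discriminant Δ = (4)² + 4·(7) = 44.
Roots r₁,₂ = (4 ± √44)/2, so r₁ = 2 + \sqrt{11}, r₂ = 2 - \sqrt{11}.
General solution: s(n) = A·r₁^n + B·r₂^n.
From the initial conditions, A + B = -1 and r₁A + r₂B = 4.
Since r₁ - r₂ = √44: A = (4 - (-1)r₂)/√44 = - \frac{1}{2} + \frac{3 \sqrt{11}}{11}, and B = -1 - A = - \frac{3 \sqrt{11}}{11} - \frac{1}{2}.
So s(n) = \left(- \frac{1}{2} + \frac{3 \sqrt{11}}{11}\right)\left(2 + \sqrt{11}\right)^n + \left(- \frac{3 \sqrt{11}}{11} - \frac{1}{2}\right)\left(2 - \sqrt{11}\right)^n.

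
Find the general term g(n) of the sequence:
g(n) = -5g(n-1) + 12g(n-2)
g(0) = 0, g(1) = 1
Characteristic equation: x² + 5x - 12 = 0.
Discriminant Δ = (-5)² + 4·(12) = 73.
Roots r₁,₂ = (-5 ± √73)/2, so r₁ = - \frac{5}{2} + \frac{\sqrt{73}}{2}, r₂ = - \frac{\sqrt{73}}{2} - \frac{5}{2}.
General solution: g(n) = A·r₁^n + B·r₂^n.
From the initial conditions, A + B = 0 and r₁A + r₂B = 1.
Since r₁ - r₂ = √73: A = (1 - (0)r₂)/√73 = \frac{\sqrt{73}}{73}, and B = 0 - A = - \frac{\sqrt{73}}{73}.
So g(n) = \left(\frac{\sqrt{73}}{73}\right)\left(- \frac{5}{2} + \frac{\sqrt{73}}{2}\right)^n + \left(- \frac{\sqrt{73}}{73}\right)\left(- \frac{\sqrt{73}}{2} - \frac{5}{2}\right)^n.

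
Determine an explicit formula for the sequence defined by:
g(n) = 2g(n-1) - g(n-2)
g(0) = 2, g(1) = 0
Characteristic equation: x² - 2x + 1 = 0, which is (x - (1))².
Repeated root r = 1.
General solution: g(n) = (A + Bn)·(1)^n.
From g(0) = 2: A = 2.
From g(1) = 0: (A + B)·(1) = 0 ⇒ B = -2.
So g(n) = \left(2 - 2 n\right) \cdot (1)^n.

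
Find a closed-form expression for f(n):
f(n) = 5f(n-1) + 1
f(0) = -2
First-order linear non-homogeneous.
Homogeneous solution: f_h(n) = A·(5)^n.
Try constant particular solution f_p = K: K = 5K + 1 ⇒ K = - \frac{1}{4}.
General: f(n) = A·(5)^n - \frac{1}{4}.
Apply f(0) = -2: A - \frac{1}{4} = -2 ⇒ A = - \frac{7}{4}.
So f(n) = - \frac{7 \cdot 5^{n}}{4} - \frac{1}{4}.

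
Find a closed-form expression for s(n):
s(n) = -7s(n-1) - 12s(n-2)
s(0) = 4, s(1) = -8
Characteristic equation: x² + 7x + 12 = 0, which factors as (x - (-3))(x - (-4)) = 0.
Roots r₁ = -3, r₂ = -4 (distinct).
General solution: s(n) = A·(-3)^n + B·(-4)^n.
From s(0) = 4: A + B = 4.
From s(1) = -8: -3A - 4B = -8.
Solving: A = 8, B = -4.
So s(n) = 8 \left(-3\right)^{n} - 4 \left(-4\right)^{n}.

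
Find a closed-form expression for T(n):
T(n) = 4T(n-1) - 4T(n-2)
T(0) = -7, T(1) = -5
Characteristic equation: x² - 4x + 4 = 0, which is (x - (2))².
Repeated root r = 2.
General solution: T(n) = (A + Bn)·(2)^n.
From T(0) = -7: A = -7.
From T(1) = -5: (A + B)·(2) = -5 ⇒ B = \frac{9}{2}.
So T(n) = \left(\frac{9 n}{2} - 7\right) \cdot (2)^n.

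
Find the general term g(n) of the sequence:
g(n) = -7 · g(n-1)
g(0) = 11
Pure geometric recurrence with ratio -7.
By induction g(n) = g(0) · (-7)^n = 11 \left(-7\right)^{n}.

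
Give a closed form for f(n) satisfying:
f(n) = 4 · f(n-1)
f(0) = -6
Pure geometric recurrence with ratio 4.
By induction f(n) = f(0) · (4)^n = - 6 \cdot 4^{n}.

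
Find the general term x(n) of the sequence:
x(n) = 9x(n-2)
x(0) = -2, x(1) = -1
Characteristic equation: x² - 9 = 0, which factors as (x - (3))(x - (-3)) = 0.
Roots r₁ = 3, r₂ = -3 (distinct).
General solution: x(n) = A·(3)^n + B·(-3)^n.
From x(0) = -2: A + B = -2.
From x(1) = -1: 3A - 3B = -1.
Solving: A = - \frac{7}{6}, B = - \frac{5}{6}.
So x(n) = - \frac{5 \left(-3\right)^{n}}{6} - \frac{7 \cdot 3^{n}}{6}.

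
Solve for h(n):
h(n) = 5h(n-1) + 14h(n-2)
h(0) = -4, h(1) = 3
Characteristic equation: x² - 5x - 14 = 0, which factors as (x - (7))(x - (-2)) = 0.
Roots r₁ = 7, r₂ = -2 (distinct).
General solution: h(n) = A·(7)^n + B·(-2)^n.
From h(0) = -4: A + B = -4.
From h(1) = 3: 7A - 2B = 3.
Solving: A = - \frac{5}{9}, B = - \frac{31}{9}.
So h(n) = - \frac{31 \left(-2\right)^{n}}{9} - \frac{5 \cdot 7^{n}}{9}.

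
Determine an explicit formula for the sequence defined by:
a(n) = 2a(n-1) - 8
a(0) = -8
First-order linear non-homogeneous.
Homogeneous solution: a_h(n) = A·(2)^n.
Try constant particular solution a_p = K: K = 2K - 8 ⇒ K = 8.
General: a(n) = A·(2)^n + 8.
Apply a(0) = -8: A + 8 = -8 ⇒ A = -16.
So a(n) = 8 - 16 \cdot 2^{n}.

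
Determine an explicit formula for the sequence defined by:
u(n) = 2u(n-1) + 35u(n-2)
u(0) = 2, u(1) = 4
Characteristic equation: x² - 2x - 35 = 0, which factors as (x - (-5))(x - (7)) = 0.
Roots r₁ = -5, r₂ = 7 (distinct).
General solution: u(n) = A·(-5)^n + B·(7)^n.
From u(0) = 2: A + B = 2.
From u(1) = 4: -5A + 7B = 4.
Solving: A = \frac{5}{6}, B = \frac{7}{6}.
So u(n) = \frac{5 \left(-5\right)^{n}}{6} + \frac{7 \cdot 7^{n}}{6}.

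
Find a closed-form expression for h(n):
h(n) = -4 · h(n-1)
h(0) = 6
Pure geometric recurrence with ratio -4.
By induction h(n) = h(0) · (-4)^n = 6 \left(-4\right)^{n}.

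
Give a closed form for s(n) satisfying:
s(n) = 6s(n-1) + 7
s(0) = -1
First-order linear non-homogeneous.
Homogeneous solution: s_h(n) = A·(6)^n.
Try constant particular solution s_p = K: K = 6K + 7 ⇒ K = - \frac{7}{5}.
General: s(n) = A·(6)^n - \frac{7}{5}.
Apply s(0) = -1: A - \frac{7}{5} = -1 ⇒ A = \frac{2}{5}.
So s(n) = \frac{2 \cdot 6^{n}}{5} - \frac{7}{5}.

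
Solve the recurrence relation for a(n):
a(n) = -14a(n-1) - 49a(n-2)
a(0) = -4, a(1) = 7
Characteristic equation: x² + 14x + 49 = 0, which is (x - (-7))².
Repeated root r = -7.
General solution: a(n) = (A + Bn)·(-7)^n.
From a(0) = -4: A = -4.
From a(1) = 7: (A + B)·(-7) = 7 ⇒ B = 3.
So a(n) = \left(3 n - 4\right) \cdot (-7)^n.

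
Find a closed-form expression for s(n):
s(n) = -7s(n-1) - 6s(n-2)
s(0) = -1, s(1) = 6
Characteristic equation: x² + 7x + 6 = 0, which factors as (x - (-6))(x - (-1)) = 0.
Roots r₁ = -6, r₂ = -1 (distinct).
General solution: s(n) = A·(-6)^n + B·(-1)^n.
From s(0) = -1: A + B = -1.
From s(1) = 6: -6A - B = 6.
Solving: A = -1, B = 0.
So s(n) = - \left(-6\right)^{n}.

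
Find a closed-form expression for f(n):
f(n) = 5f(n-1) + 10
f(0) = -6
First-order linear non-homogeneous.
Homogeneous solution: f_h(n) = A·(5)^n.
Try constant particular solution f_p = K: K = 5K + 10 ⇒ K = - \frac{5}{2}.
General: f(n) = A·(5)^n - \frac{5}{2}.
Apply f(0) = -6: A - \frac{5}{2} = -6 ⇒ A = - \frac{7}{2}.
So f(n) = - \frac{7 \cdot 5^{n}}{2} - \frac{5}{2}.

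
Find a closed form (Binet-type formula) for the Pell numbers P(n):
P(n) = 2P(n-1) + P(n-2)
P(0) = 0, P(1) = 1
This is the Pell sequence.
Characteristic equation: x² - 2x - 1 = 0; roots r₁ = 1 + \sqrt{2}, r₂ = 1 - \sqrt{2}.
General: P(n) = A·r₁^n + B·r₂^n. Solving with P(0)=0, P(1)=1 gives A = \frac{\sqrt{2}}{4}, B = - \frac{\sqrt{2}}{4}.
So P(n) = \frac{\sqrt{2} \left(- \left(1 - \sqrt{2}\right)^{n} + \left(1 + \sqrt{2}\right)^{n}\right)}{4}.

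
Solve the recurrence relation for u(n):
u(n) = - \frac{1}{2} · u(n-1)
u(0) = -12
Pure geometric recurrence with ratio - \frac{1}{2}.
By induction u(n) = u(0) · (- \frac{1}{2})^n = - 12 \left(- \frac{1}{2}\right)^{n}.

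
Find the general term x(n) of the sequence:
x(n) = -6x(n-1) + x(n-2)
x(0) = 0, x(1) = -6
Characteristic equation: x² + 6x - 1 = 0.
Discriminant Δ = (-6)² + 4·(1) = 40.
Roots r₁,₂ = (-6 ± √40)/2, so r₁ = -3 + \sqrt{10}, r₂ = - \sqrt{10} - 3.
General solution: x(n) = A·r₁^n + B·r₂^n.
From the initial conditions, A + B = 0 and r₁A + r₂B = -6.
Since r₁ - r₂ = √40: A = (-6 - (0)r₂)/√40 = - \frac{3 \sqrt{10}}{10}, and B = 0 - A = \frac{3 \sqrt{10}}{10}.
So x(n) = \left(- \frac{3 \sqrt{10}}{10}\right)\left(-3 + \sqrt{10}\right)^n + \left(\frac{3 \sqrt{10}}{10}\right)\left(- \sqrt{10} - 3\right)^n.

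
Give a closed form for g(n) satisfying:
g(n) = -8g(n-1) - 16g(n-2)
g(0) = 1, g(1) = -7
Characteristic equation: x² + 8x + 16 = 0, which is (x - (-4))².
Repeated root r = -4.
General solution: g(n) = (A + Bn)·(-4)^n.
From g(0) = 1: A = 1.
From g(1) = -7: (A + B)·(-4) = -7 ⇒ B = \frac{3}{4}.
So g(n) = \left(\frac{3 n}{4} + 1\right) \cdot (-4)^n.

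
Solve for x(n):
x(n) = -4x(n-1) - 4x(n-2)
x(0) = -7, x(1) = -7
Characteristic equation: x² + 4x + 4 = 0, which is (x - (-2))².
Repeated root r = -2.
General solution: x(n) = (A + Bn)·(-2)^n.
From x(0) = -7: A = -7.
From x(1) = -7: (A + B)·(-2) = -7 ⇒ B = \frac{21}{2}.
So x(n) = \left(\frac{21 n}{2} - 7\right) \cdot (-2)^n.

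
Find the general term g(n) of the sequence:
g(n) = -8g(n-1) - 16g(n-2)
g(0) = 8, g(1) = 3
Characteristic equation: x² + 8x + 16 = 0, which is (x - (-4))².
Repeated root r = -4.
General solution: g(n) = (A + Bn)·(-4)^n.
From g(0) = 8: A = 8.
From g(1) = 3: (A + B)·(-4) = 3 ⇒ B = - \frac{35}{4}.
So g(n) = \left(8 - \frac{35 n}{4}\right) \cdot (-4)^n.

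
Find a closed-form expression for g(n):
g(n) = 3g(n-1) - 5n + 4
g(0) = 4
First-order linear with linear forcing.
Homogeneous solution: g_h(n) = A·(3)^n.
Try particular g_p(n) = pn + q. Substituting:
  pn + q = 3(p(n-1) + q) - 5n + 4.
Matching the n-coefficient: p = 3p - 5 ⇒ p = \frac{5}{2}.
Matching constants: q = -3p + 3q + 4 ⇒ q = \frac{7}{4}.
General: g(n) = A·(3)^n + \frac{5 n}{2} + \frac{7}{4}.
Apply g(0) = 4: A + \frac{7}{4} = 4 ⇒ A = \frac{9}{4}.
So g(n) = \frac{9 \cdot 3^{n}}{4} + \frac{5 n}{2} + \frac{7}{4}.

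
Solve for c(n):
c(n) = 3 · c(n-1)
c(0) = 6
Pure geometric recurrence with ratio 3.
By induction c(n) = c(0) · (3)^n = 6 \cdot 3^{n}.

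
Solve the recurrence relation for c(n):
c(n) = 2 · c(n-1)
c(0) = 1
Pure geometric recurrence with ratio 2.
By induction c(n) = c(0) · (2)^n = 2^{n}.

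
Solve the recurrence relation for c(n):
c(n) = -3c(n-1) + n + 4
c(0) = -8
First-order linear with linear forcing.
Homogeneous solution: c_h(n) = A·(-3)^n.
Try particular c_p(n) = pn + q. Substituting:
  pn + q = -3(p(n-1) + q) + n + 4.
Matching the n-coefficient: p = -3p + 1 ⇒ p = \frac{1}{4}.
Matching constants: q = 3p - 3q + 4 ⇒ q = \frac{19}{16}.
General: c(n) = A·(-3)^n + \frac{n}{4} + \frac{19}{16}.
Apply c(0) = -8: A + \frac{19}{16} = -8 ⇒ A = - \frac{147}{16}.
So c(n) = - \frac{147 \left(-3\right)^{n}}{16} + \frac{n}{4} + \frac{19}{16}.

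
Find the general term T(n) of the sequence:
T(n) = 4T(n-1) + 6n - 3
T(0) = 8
First-order linear with linear forcing.
Homogeneous solution: T_h(n) = A·(4)^n.
Try particular T_p(n) = pn + q. Substituting:
  pn + q = 4(p(n-1) + q) + 6n - 3.
Matching the n-coefficient: p = 4p + 6 ⇒ p = -2.
Matching constants: q = -4p + 4q - 3 ⇒ q = - \frac{5}{3}.
General: T(n) = A·(4)^n - 2 n - \frac{5}{3}.
Apply T(0) = 8: A - \frac{5}{3} = 8 ⇒ A = \frac{29}{3}.
So T(n) = \frac{29 \cdot 4^{n}}{3} - 2 n - \frac{5}{3}.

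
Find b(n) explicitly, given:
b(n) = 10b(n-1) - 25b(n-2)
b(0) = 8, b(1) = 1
Characteristic equation: x² - 10x + 25 = 0, which is (x - (5))².
Repeated root r = 5.
General solution: b(n) = (A + Bn)·(5)^n.
From b(0) = 8: A = 8.
From b(1) = 1: (A + B)·(5) = 1 ⇒ B = - \frac{39}{5}.
So b(n) = \left(8 - \frac{39 n}{5}\right) \cdot (5)^n.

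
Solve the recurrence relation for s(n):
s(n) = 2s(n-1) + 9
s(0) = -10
First-order linear non-homogeneous.
Homogeneous solution: s_h(n) = A·(2)^n.
Try constant particular solution s_p = K: K = 2K + 9 ⇒ K = -9.
General: s(n) = A·(2)^n - 9.
Apply s(0) = -10: A - 9 = -10 ⇒ A = -1.
So s(n) = - 2^{n} - 9.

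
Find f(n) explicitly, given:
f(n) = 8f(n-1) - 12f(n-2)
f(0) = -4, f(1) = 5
Characteristic equation: x² - 8x + 12 = 0, which factors as (x - (6))(x - (2)) = 0.
Roots r₁ = 6, r₂ = 2 (distinct).
General solution: f(n) = A·(6)^n + B·(2)^n.
From f(0) = -4: A + B = -4.
From f(1) = 5: 6A + 2B = 5.
Solving: A = \frac{13}{4}, B = - \frac{29}{4}.
So f(n) = - \frac{29 \cdot 2^{n}}{4} + \frac{13 \cdot 6^{n}}{4}.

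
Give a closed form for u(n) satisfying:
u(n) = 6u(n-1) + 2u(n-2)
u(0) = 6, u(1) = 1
Characteristic equation: x² - 6x - 2 = 0.
Discriminant Δ = (6)² + 4·(2) = 44.
Roots r₁,₂ = (6 ± √44)/2, so r₁ = 3 + \sqrt{11}, r₂ = 3 - \sqrt{11}.
General solution: u(n) = A·r₁^n + B·r₂^n.
From the initial conditions, A + B = 6 and r₁A + r₂B = 1.
Since r₁ - r₂ = √44: A = (1 - (6)r₂)/√44 = 3 - \frac{17 \sqrt{11}}{22}, and B = 6 - A = \frac{17 \sqrt{11}}{22} + 3.
So u(n) = \left(3 - \frac{17 \sqrt{11}}{22}\right)\left(3 + \sqrt{11}\right)^n + \left(\frac{17 \sqrt{11}}{22} + 3\right)\left(3 - \sqrt{11}\right)^n.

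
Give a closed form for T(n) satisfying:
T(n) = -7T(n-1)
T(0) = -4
This is a homogeneous first-order recurrence with ratio -7.
By induction T(n) = T(0) · (-7)^n = - 4 \left(-7\right)^{n}.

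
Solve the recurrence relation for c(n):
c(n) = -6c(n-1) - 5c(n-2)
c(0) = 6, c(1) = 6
Characteristic equation: x² + 6x + 5 = 0, which factors as (x - (-1))(x - (-5)) = 0.
Roots r₁ = -1, r₂ = -5 (distinct).
General solution: c(n) = A·(-1)^n + B·(-5)^n.
From c(0) = 6: A + B = 6.
From c(1) = 6: -A - 5B = 6.
Solving: A = 9, B = -3.
So c(n) = 9 \left(-1\right)^{n} - 3 \left(-5\right)^{n}.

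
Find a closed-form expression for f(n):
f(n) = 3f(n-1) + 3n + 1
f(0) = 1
First-order linear with linear forcing.
Homogeneous solution: f_h(n) = A·(3)^n.
Try particular f_p(n) = pn + q. Substituting:
  pn + q = 3(p(n-1) + q) + 3n + 1.
Matching the n-coefficient: p = 3p + 3 ⇒ p = - \frac{3}{2}.
Matching constants: q = -3p + 3q + 1 ⇒ q = - \frac{11}{4}.
General: f(n) = A·(3)^n - \frac{3 n}{2} - \frac{11}{4}.
Apply f(0) = 1: A - \frac{11}{4} = 1 ⇒ A = \frac{15}{4}.
So f(n) = \frac{15 \cdot 3^{n}}{4} - \frac{3 n}{2} - \frac{11}{4}.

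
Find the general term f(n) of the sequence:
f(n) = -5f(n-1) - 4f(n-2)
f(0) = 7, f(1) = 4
Characteristic equation: x² + 5x + 4 = 0, which factors as (x - (-4))(x - (-1)) = 0.
Roots r₁ = -4, r₂ = -1 (distinct).
General solution: f(n) = A·(-4)^n + B·(-1)^n.
From f(0) = 7: A + B = 7.
From f(1) = 4: -4A - B = 4.
Solving: A = - \frac{11}{3}, B = \frac{32}{3}.
So f(n) = \frac{32 \left(-1\right)^{n}}{3} - \frac{11 \left(-4\right)^{n}}{3}.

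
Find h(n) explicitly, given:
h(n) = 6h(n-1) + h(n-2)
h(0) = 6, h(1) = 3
Characteristic equation: x² - 6x - 1 = 0.
Discriminant Δ = (6)² + 4·(1) = 40.
Roots r₁,₂ = (6 ± √40)/2, so r₁ = 3 + \sqrt{10}, r₂ = 3 - \sqrt{10}.
General solution: h(n) = A·r₁^n + B·r₂^n.
From the initial conditions, A + B = 6 and r₁A + r₂B = 3.
Since r₁ - r₂ = √40: A = (3 - (6)r₂)/√40 = 3 - \frac{3 \sqrt{10}}{4}, and B = 6 - A = \frac{3 \sqrt{10}}{4} + 3.
So h(n) = \left(3 - \frac{3 \sqrt{10}}{4}\right)\left(3 + \sqrt{10}\right)^n + \left(\frac{3 \sqrt{10}}{4} + 3\right)\left(3 - \sqrt{10}\right)^n.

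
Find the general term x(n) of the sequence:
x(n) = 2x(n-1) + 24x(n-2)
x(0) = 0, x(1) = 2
Characteristic equation: x² - 2x - 24 = 0, which factors as (x - (6))(x - (-4)) = 0.
Roots r₁ = 6, r₂ = -4 (distinct).
General solution: x(n) = A·(6)^n + B·(-4)^n.
From x(0) = 0: A + B = 0.
From x(1) = 2: 6A - 4B = 2.
Solving: A = \frac{1}{5}, B = - \frac{1}{5}.
So x(n) = - \frac{\left(-4\right)^{n}}{5} + \frac{6^{n}}{5}.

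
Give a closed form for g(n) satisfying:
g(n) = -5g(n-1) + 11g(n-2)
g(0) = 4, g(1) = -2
Characteristic equation: x² + 5x - 11 = 0.
Discriminant Δ = (-5)² + 4·(11) = 69.
Roots r₁,₂ = (-5 ± √69)/2, so r₁ = - \frac{5}{2} + \frac{\sqrt{69}}{2}, r₂ = - \frac{\sqrt{69}}{2} - \frac{5}{2}.
General solution: g(n) = A·r₁^n + B·r₂^n.
From the initial conditions, A + B = 4 and r₁A + r₂B = -2.
Since r₁ - r₂ = √69: A = (-2 - (4)r₂)/√69 = \frac{8 \sqrt{69}}{69} + 2, and B = 4 - A = 2 - \frac{8 \sqrt{69}}{69}.
So g(n) = \left(\frac{8 \sqrt{69}}{69} + 2\right)\left(- \frac{5}{2} + \frac{\sqrt{69}}{2}\right)^n + \left(2 - \frac{8 \sqrt{69}}{69}\right)\left(- \frac{\sqrt{69}}{2} - \frac{5}{2}\right)^n.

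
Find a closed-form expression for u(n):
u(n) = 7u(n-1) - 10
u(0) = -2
First-order linear non-homogeneous.
Homogeneous solution: u_h(n) = A·(7)^n.
Try constant particular solution u_p = K: K = 7K - 10 ⇒ K = \frac{5}{3}.
General: u(n) = A·(7)^n + \frac{5}{3}.
Apply u(0) = -2: A + \frac{5}{3} = -2 ⇒ A = - \frac{11}{3}.
So u(n) = \frac{5}{3} - \frac{11 \cdot 7^{n}}{3}.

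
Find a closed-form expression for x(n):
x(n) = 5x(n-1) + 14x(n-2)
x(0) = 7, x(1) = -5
Characteristic equation: x² - 5x - 14 = 0, which factors as (x - (7))(x - (-2)) = 0.
Roots r₁ = 7, r₂ = -2 (distinct).
General solution: x(n) = A·(7)^n + B·(-2)^n.
From x(0) = 7: A + B = 7.
From x(1) = -5: 7A - 2B = -5.
Solving: A = 1, B = 6.
So x(n) = 6 \left(-2\right)^{n} + 7^{n}.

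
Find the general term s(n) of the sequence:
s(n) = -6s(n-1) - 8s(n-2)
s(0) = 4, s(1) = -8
Characteristic equation: x² + 6x + 8 = 0, which factors as (x - (-4))(x - (-2)) = 0.
Roots r₁ = -4, r₂ = -2 (distinct).
General solution: s(n) = A·(-4)^n + B·(-2)^n.
From s(0) = 4: A + B = 4.
From s(1) = -8: -4A - 2B = -8.
Solving: A = 0, B = 4.
So s(n) = 4 \left(-2\right)^{n}.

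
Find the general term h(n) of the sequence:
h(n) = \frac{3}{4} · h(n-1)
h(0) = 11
Pure geometric recurrence with ratio \frac{3}{4}.
By induction h(n) = h(0) · (\frac{3}{4})^n = 11 \left(\frac{3}{4}\right)^{n}.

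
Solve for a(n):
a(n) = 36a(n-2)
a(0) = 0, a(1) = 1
Characteristic equation: x² - 36 = 0, which factors as (x - (6))(x - (-6)) = 0.
Roots r₁ = 6, r₂ = -6 (distinct).
General solution: a(n) = A·(6)^n + B·(-6)^n.
From a(0) = 0: A + B = 0.
From a(1) = 1: 6A - 6B = 1.
Solving: A = \frac{1}{12}, B = - \frac{1}{12}.
So a(n) = - \frac{\left(-6\right)^{n}}{12} + \frac{6^{n}}{12}.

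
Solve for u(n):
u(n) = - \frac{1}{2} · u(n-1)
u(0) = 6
Pure geometric recurrence with ratio - \frac{1}{2}.
By induction u(n) = u(0) · (- \frac{1}{2})^n = 6 \left(- \frac{1}{2}\right)^{n}.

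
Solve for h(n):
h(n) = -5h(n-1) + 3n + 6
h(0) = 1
First-order linear with linear forcing.
Homogeneous solution: h_h(n) = A·(-5)^n.
Try particular h_p(n) = pn + q. Substituting:
  pn + q = -5(p(n-1) + q) + 3n + 6.
Matching the n-coefficient: p = -5p + 3 ⇒ p = \frac{1}{2}.
Matching constants: q = 5p - 5q + 6 ⇒ q = \frac{17}{12}.
General: h(n) = A·(-5)^n + \frac{n}{2} + \frac{17}{12}.
Apply h(0) = 1: A + \frac{17}{12} = 1 ⇒ A = - \frac{5}{12}.
So h(n) = - \frac{5 \left(-5\right)^{n}}{12} + \frac{n}{2} + \frac{17}{12}.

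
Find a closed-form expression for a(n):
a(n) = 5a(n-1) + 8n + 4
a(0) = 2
First-order linear with linear forcing.
Homogeneous solution: a_h(n) = A·(5)^n.
Try particular a_p(n) = pn + q. Substituting:
  pn + q = 5(p(n-1) + q) + 8n + 4.
Matching the n-coefficient: p = 5p + 8 ⇒ p = -2.
Matching constants: q = -5p + 5q + 4 ⇒ q = - \frac{7}{2}.
General: a(n) = A·(5)^n - 2 n - \frac{7}{2}.
Apply a(0) = 2: A - \frac{7}{2} = 2 ⇒ A = \frac{11}{2}.
So a(n) = \frac{11 \cdot 5^{n}}{2} - 2 n - \frac{7}{2}.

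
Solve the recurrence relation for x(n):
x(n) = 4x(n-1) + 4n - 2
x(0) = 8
First-order linear with linear forcing.
Homogeneous solution: x_h(n) = A·(4)^n.
Try particular x_p(n) = pn + q. Substituting:
  pn + q = 4(p(n-1) + q) + 4n - 2.
Matching the n-coefficient: p = 4p + 4 ⇒ p = - \frac{4}{3}.
Matching constants: q = -4p + 4q - 2 ⇒ q = - \frac{10}{9}.
General: x(n) = A·(4)^n - \frac{4 n}{3} - \frac{10}{9}.
Apply x(0) = 8: A - \frac{10}{9} = 8 ⇒ A = \frac{82}{9}.
So x(n) = \frac{82 \cdot 4^{n}}{9} - \frac{4 n}{3} - \frac{10}{9}.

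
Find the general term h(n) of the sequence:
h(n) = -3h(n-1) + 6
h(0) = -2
First-order linear non-homogeneous.
Homogeneous solution: h_h(n) = A·(-3)^n.
Try constant particular solution h_p = K: K = -3K + 6 ⇒ K = \frac{3}{2}.
General: h(n) = A·(-3)^n + \frac{3}{2}.
Apply h(0) = -2: A + \frac{3}{2} = -2 ⇒ A = - \frac{7}{2}.
So h(n) = \frac{3}{2} - \frac{7 \left(-3\right)^{n}}{2}.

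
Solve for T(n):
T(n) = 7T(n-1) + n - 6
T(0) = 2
First-order linear with linear forcing.
Homogeneous solution: T_h(n) = A·(7)^n.
Try particular T_p(n) = pn + q. Substituting:
  pn + q = 7(p(n-1) + q) + n - 6.
Matching the n-coefficient: p = 7p + 1 ⇒ p = - \frac{1}{6}.
Matching constants: q = -7p + 7q - 6 ⇒ q = \frac{29}{36}.
General: T(n) = A·(7)^n - \frac{n}{6} + \frac{29}{36}.
Apply T(0) = 2: A + \frac{29}{36} = 2 ⇒ A = \frac{43}{36}.
So T(n) = \frac{43 \cdot 7^{n}}{36} - \frac{n}{6} + \frac{29}{36}.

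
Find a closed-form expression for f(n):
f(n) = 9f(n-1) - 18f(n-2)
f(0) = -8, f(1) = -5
Characteristic equation: x² - 9x + 18 = 0, which factors as (x - (3))(x - (6)) = 0.
Roots r₁ = 3, r₂ = 6 (distinct).
General solution: f(n) = A·(3)^n + B·(6)^n.
From f(0) = -8: A + B = -8.
From f(1) = -5: 3A + 6B = -5.
Solving: A = - \frac{43}{3}, B = \frac{19}{3}.
So f(n) = - \frac{43 \cdot 3^{n}}{3} + \frac{19 \cdot 6^{n}}{3}.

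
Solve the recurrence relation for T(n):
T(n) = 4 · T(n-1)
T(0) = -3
Pure geometric recurrence with ratio 4.
By induction T(n) = T(0) · (4)^n = - 3 \cdot 4^{n}.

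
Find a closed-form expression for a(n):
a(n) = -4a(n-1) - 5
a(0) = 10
First-order linear non-homogeneous.
Homogeneous solution: a_h(n) = A·(-4)^n.
Try constant particular solution a_p = K: K = -4K - 5 ⇒ K = -1.
General: a(n) = A·(-4)^n - 1.
Apply a(0) = 10: A - 1 = 10 ⇒ A = 11.
So a(n) = 11 \left(-4\right)^{n} - 1.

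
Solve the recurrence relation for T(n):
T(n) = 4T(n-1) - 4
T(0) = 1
First-order linear non-homogeneous.
Homogeneous solution: T_h(n) = A·(4)^n.
Try constant particular solution T_p = K: K = 4K - 4 ⇒ K = \frac{4}{3}.
General: T(n) = A·(4)^n + \frac{4}{3}.
Apply T(0) = 1: A + \frac{4}{3} = 1 ⇒ A = - \frac{1}{3}.
So T(n) = \frac{4}{3} - \frac{4^{n}}{3}.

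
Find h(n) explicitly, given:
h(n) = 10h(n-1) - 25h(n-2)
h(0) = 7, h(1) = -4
Characteristic equation: x² - 10x + 25 = 0, which is (x - (5))².
Repeated root r = 5.
General solution: h(n) = (A + Bn)·(5)^n.
From h(0) = 7: A = 7.
From h(1) = -4: (A + B)·(5) = -4 ⇒ B = - \frac{39}{5}.
So h(n) = \left(7 - \frac{39 n}{5}\right) \cdot (5)^n.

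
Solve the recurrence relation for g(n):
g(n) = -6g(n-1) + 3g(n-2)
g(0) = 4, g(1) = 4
Characteristic equation: x² + 6x - 3 = 0.
Discriminant Δ = (-6)² + 4·(3) = 48.
Roots r₁,₂ = (-6 ± √48)/2, so r₁ = -3 + 2 \sqrt{3}, r₂ = - 2 \sqrt{3} - 3.
General solution: g(n) = A·r₁^n + B·r₂^n.
From the initial conditions, A + B = 4 and r₁A + r₂B = 4.
Since r₁ - r₂ = √48: A = (4 - (4)r₂)/√48 = 2 + \frac{4 \sqrt{3}}{3}, and B = 4 - A = 2 - \frac{4 \sqrt{3}}{3}.
So g(n) = \left(2 + \frac{4 \sqrt{3}}{3}\right)\left(-3 + 2 \sqrt{3}\right)^n + \left(2 - \frac{4 \sqrt{3}}{3}\right)\left(- 2 \sqrt{3} - 3\right)^n.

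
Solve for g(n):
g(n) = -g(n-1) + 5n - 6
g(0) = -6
First-order linear with linear forcing.
Homogeneous solution: g_h(n) = A·(-1)^n.
Try particular g_p(n) = pn + q. Substituting:
  pn + q = -(p(n-1) + q) + 5n - 6.
Matching the n-coefficient: p = -p + 5 ⇒ p = \frac{5}{2}.
Matching constants: q = p - q - 6 ⇒ q = - \frac{7}{4}.
General: g(n) = A·(-1)^n + \frac{5 n}{2} - \frac{7}{4}.
Apply g(0) = -6: A - \frac{7}{4} = -6 ⇒ A = - \frac{17}{4}.
So g(n) = - \frac{17 \left(-1\right)^{n}}{4} + \frac{5 n}{2} - \frac{7}{4}.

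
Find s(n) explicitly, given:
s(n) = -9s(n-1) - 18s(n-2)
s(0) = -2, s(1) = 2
Characteristic equation: x² + 9x + 18 = 0, which factors as (x - (-3))(x - (-6)) = 0.
Roots r₁ = -3, r₂ = -6 (distinct).
General solution: s(n) = A·(-3)^n + B·(-6)^n.
From s(0) = -2: A + B = -2.
From s(1) = 2: -3A - 6B = 2.
Solving: A = - \frac{10}{3}, B = \frac{4}{3}.
So s(n) = - \frac{10 \left(-3\right)^{n}}{3} + \frac{4 \left(-6\right)^{n}}{3}.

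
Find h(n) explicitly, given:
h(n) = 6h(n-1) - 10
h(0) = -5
First-order linear non-homogeneous.
Homogeneous solution: h_h(n) = A·(6)^n.
Try constant particular solution h_p = K: K = 6K - 10 ⇒ K = 2.
General: h(n) = A·(6)^n + 2.
Apply h(0) = -5: A + 2 = -5 ⇒ A = -7.
So h(n) = 2 - 7 \cdot 6^{n}.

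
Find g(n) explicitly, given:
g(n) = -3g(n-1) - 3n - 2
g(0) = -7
First-order linear with linear forcing.
Homogeneous solution: g_h(n) = A·(-3)^n.
Try particular g_p(n) = pn + q. Substituting:
  pn + q = -3(p(n-1) + q) - 3n - 2.
Matching the n-coefficient: p = -3p - 3 ⇒ p = - \frac{3}{4}.
Matching constants: q = 3p - 3q - 2 ⇒ q = - \frac{17}{16}.
General: g(n) = A·(-3)^n - \frac{3 n}{4} - \frac{17}{16}.
Apply g(0) = -7: A - \frac{17}{16} = -7 ⇒ A = - \frac{95}{16}.
So g(n) = - \frac{95 \left(-3\right)^{n}}{16} - \frac{3 n}{4} - \frac{17}{16}.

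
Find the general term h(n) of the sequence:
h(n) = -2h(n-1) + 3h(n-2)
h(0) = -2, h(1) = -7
Characteristic equation: x² + 2x - 3 = 0, which factors as (x - (1))(x - (-3)) = 0.
Roots r₁ = 1, r₂ = -3 (distinct).
General solution: h(n) = A·(1)^n + B·(-3)^n.
From h(0) = -2: A + B = -2.
From h(1) = -7: A - 3B = -7.
Solving: A = - \frac{13}{4}, B = \frac{5}{4}.
So h(n) = \frac{5 \left(-3\right)^{n}}{4} - \frac{13}{4}.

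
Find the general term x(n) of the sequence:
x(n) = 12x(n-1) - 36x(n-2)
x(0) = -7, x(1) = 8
Characteristic equation: x² - 12x + 36 = 0, which is (x - (6))².
Repeated root r = 6.
General solution: x(n) = (A + Bn)·(6)^n.
From x(0) = -7: A = -7.
From x(1) = 8: (A + B)·(6) = 8 ⇒ B = \frac{25}{3}.
So x(n) = \left(\frac{25 n}{3} - 7\right) \cdot (6)^n.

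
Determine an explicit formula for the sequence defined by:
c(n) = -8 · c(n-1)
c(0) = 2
Pure geometric recurrence with ratio -8.
By induction c(n) = c(0) · (-8)^n = 2 \left(-8\right)^{n}.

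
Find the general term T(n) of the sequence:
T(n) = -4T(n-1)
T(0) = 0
This is a homogeneous first-order recurrence with ratio -4.
By induction T(n) = T(0) · (-4)^n = 0.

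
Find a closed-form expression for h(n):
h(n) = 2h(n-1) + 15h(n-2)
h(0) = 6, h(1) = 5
Characteristic equation: x² - 2x - 15 = 0, which factors as (x - (5))(x - (-3)) = 0.
Roots r₁ = 5, r₂ = -3 (distinct).
General solution: h(n) = A·(5)^n + B·(-3)^n.
From h(0) = 6: A + B = 6.
From h(1) = 5: 5A - 3B = 5.
Solving: A = \frac{23}{8}, B = \frac{25}{8}.
So h(n) = \frac{25 \left(-3\right)^{n}}{8} + \frac{23 \cdot 5^{n}}{8}.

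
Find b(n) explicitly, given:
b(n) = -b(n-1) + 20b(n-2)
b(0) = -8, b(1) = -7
Characteristic equation: x² + x - 20 = 0, which factors as (x - (4))(x - (-5)) = 0.
Roots r₁ = 4, r₂ = -5 (distinct).
General solution: b(n) = A·(4)^n + B·(-5)^n.
From b(0) = -8: A + B = -8.
From b(1) = -7: 4A - 5B = -7.
Solving: A = - \frac{47}{9}, B = - \frac{25}{9}.
So b(n) = - \frac{25 \left(-5\right)^{n}}{9} - \frac{47 \cdot 4^{n}}{9}.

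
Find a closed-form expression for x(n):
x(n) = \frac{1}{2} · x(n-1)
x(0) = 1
Pure geometric recurrence with ratio \frac{1}{2}.
By induction x(n) = x(0) · (\frac{1}{2})^n = \left(\frac{1}{2}\right)^{n}.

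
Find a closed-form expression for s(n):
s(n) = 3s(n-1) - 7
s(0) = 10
First-order linear non-homogeneous.
Homogeneous solution: s_h(n) = A·(3)^n.
Try constant particular solution s_p = K: K = 3K - 7 ⇒ K = \frac{7}{2}.
General: s(n) = A·(3)^n + \frac{7}{2}.
Apply s(0) = 10: A + \frac{7}{2} = 10 ⇒ A = \frac{13}{2}.
So s(n) = \frac{13 \cdot 3^{n}}{2} + \frac{7}{2}.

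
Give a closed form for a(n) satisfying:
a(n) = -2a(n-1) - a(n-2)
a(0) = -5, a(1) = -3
Characteristic equation: x² + 2x + 1 = 0, which is (x - (-1))².
Repeated root r = -1.
General solution: a(n) = (A + Bn)·(-1)^n.
From a(0) = -5: A = -5.
From a(1) = -3: (A + B)·(-1) = -3 ⇒ B = 8.
So a(n) = \left(8 n - 5\right) \cdot (-1)^n.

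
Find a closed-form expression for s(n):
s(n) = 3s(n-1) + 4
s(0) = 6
First-order linear non-homogeneous.
Homogeneous solution: s_h(n) = A·(3)^n.
Try constant particular solution s_p = K: K = 3K + 4 ⇒ K = -2.
General: s(n) = A·(3)^n - 2.
Apply s(0) = 6: A - 2 = 6 ⇒ A = 8.
So s(n) = 8 \cdot 3^{n} - 2.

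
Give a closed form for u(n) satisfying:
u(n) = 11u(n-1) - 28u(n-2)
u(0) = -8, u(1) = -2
Characteristic equation: x² - 11x + 28 = 0, which factors as (x - (7))(x - (4)) = 0.
Roots r₁ = 7, r₂ = 4 (distinct).
General solution: u(n) = A·(7)^n + B·(4)^n.
From u(0) = -8: A + B = -8.
From u(1) = -2: 7A + 4B = -2.
Solving: A = 10, B = -18.
So u(n) = - 18 \cdot 4^{n} + 10 \cdot 7^{n}.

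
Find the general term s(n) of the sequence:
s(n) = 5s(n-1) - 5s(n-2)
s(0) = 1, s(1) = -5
Characteristic equation: x² - 5x + 5 = 0.
Discriminant Δ = (5)² + 4·(-5) = 5.
Roots r₁,₂ = (5 ± √5)/2, so r₁ = \frac{\sqrt{5}}{2} + \frac{5}{2}, r₂ = \frac{5}{2} - \frac{\sqrt{5}}{2}.
General solution: s(n) = A·r₁^n + B·r₂^n.
From the initial conditions, A + B = 1 and r₁A + r₂B = -5.
Since r₁ - r₂ = √5: A = (-5 - (1)r₂)/√5 = \frac{1}{2} - \frac{3 \sqrt{5}}{2}, and B = 1 - A = \frac{1}{2} + \frac{3 \sqrt{5}}{2}.
So s(n) = \left(\frac{1}{2} - \frac{3 \sqrt{5}}{2}\right)\left(\frac{\sqrt{5}}{2} + \frac{5}{2}\right)^n + \left(\frac{1}{2} + \frac{3 \sqrt{5}}{2}\right)\left(\frac{5}{2} - \frac{\sqrt{5}}{2}\right)^n.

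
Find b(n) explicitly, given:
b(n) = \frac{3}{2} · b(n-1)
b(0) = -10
Pure geometric recurrence with ratio \frac{3}{2}.
By induction b(n) = b(0) · (\frac{3}{2})^n = - 10 \left(\frac{3}{2}\right)^{n}.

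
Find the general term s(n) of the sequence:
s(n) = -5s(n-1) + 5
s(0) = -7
First-order linear non-homogeneous.
Homogeneous solution: s_h(n) = A·(-5)^n.
Try constant particular solution s_p = K: K = -5K + 5 ⇒ K = \frac{5}{6}.
General: s(n) = A·(-5)^n + \frac{5}{6}.
Apply s(0) = -7: A + \frac{5}{6} = -7 ⇒ A = - \frac{47}{6}.
So s(n) = \frac{5}{6} - \frac{47 \left(-5\right)^{n}}{6}.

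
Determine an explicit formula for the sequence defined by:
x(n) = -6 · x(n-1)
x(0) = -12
Pure geometric recurrence with ratio -6.
By induction x(n) = x(0) · (-6)^n = - 12 \left(-6\right)^{n}.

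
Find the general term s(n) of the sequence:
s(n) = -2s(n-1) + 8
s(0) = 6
First-order linear non-homogeneous.
Homogeneous solution: s_h(n) = A·(-2)^n.
Try constant particular solution s_p = K: K = -2K + 8 ⇒ K = \frac{8}{3}.
General: s(n) = A·(-2)^n + \frac{8}{3}.
Apply s(0) = 6: A + \frac{8}{3} = 6 ⇒ A = \frac{10}{3}.
So s(n) = \frac{10 \left(-2\right)^{n}}{3} + \frac{8}{3}.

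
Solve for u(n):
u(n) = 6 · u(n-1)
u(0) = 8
Pure geometric recurrence with ratio 6.
By induction u(n) = u(0) · (6)^n = 8 \cdot 6^{n}.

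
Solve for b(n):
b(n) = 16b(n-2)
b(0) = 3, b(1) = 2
Characteristic equation: x² - 16 = 0, which factors as (x - (-4))(x - (4)) = 0.
Roots r₁ = -4, r₂ = 4 (distinct).
General solution: b(n) = A·(-4)^n + B·(4)^n.
From b(0) = 3: A + B = 3.
From b(1) = 2: -4A + 4B = 2.
Solving: A = \frac{5}{4}, B = \frac{7}{4}.
So b(n) = \frac{5 \left(-4\right)^{n}}{4} + \frac{7 \cdot 4^{n}}{4}.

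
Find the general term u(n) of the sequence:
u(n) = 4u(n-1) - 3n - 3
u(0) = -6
First-order linear with linear forcing.
Homogeneous solution: u_h(n) = A·(4)^n.
Try particular u_p(n) = pn + q. Substituting:
  pn + q = 4(p(n-1) + q) - 3n - 3.
Matching the n-coefficient: p = 4p - 3 ⇒ p = 1.
Matching constants: q = -4p + 4q - 3 ⇒ q = \frac{7}{3}.
General: u(n) = A·(4)^n + n + \frac{7}{3}.
Apply u(0) = -6: A + \frac{7}{3} = -6 ⇒ A = - \frac{25}{3}.
So u(n) = - \frac{25 \cdot 4^{n}}{3} + n + \frac{7}{3}.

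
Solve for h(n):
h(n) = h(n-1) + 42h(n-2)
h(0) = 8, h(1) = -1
Characteristic equation: x² - x - 42 = 0, which factors as (x - (-6))(x - (7)) = 0.
Roots r₁ = -6, r₂ = 7 (distinct).
General solution: h(n) = A·(-6)^n + B·(7)^n.
From h(0) = 8: A + B = 8.
From h(1) = -1: -6A + 7B = -1.
Solving: A = \frac{57}{13}, B = \frac{47}{13}.
So h(n) = \frac{57 \left(-6\right)^{n}}{13} + \frac{47 \cdot 7^{n}}{13}.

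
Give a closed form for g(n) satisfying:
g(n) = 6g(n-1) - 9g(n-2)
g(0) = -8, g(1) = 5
Characteristic equation: x² - 6x + 9 = 0, which is (x - (3))².
Repeated root r = 3.
General solution: g(n) = (A + Bn)·(3)^n.
From g(0) = -8: A = -8.
From g(1) = 5: (A + B)·(3) = 5 ⇒ B = \frac{29}{3}.
So g(n) = \left(\frac{29 n}{3} - 8\right) \cdot (3)^n.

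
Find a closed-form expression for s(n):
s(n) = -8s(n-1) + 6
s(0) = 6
First-order linear non-homogeneous.
Homogeneous solution: s_h(n) = A·(-8)^n.
Try constant particular solution s_p = K: K = -8K + 6 ⇒ K = \frac{2}{3}.
General: s(n) = A·(-8)^n + \frac{2}{3}.
Apply s(0) = 6: A + \frac{2}{3} = 6 ⇒ A = \frac{16}{3}.
So s(n) = \frac{16 \left(-8\right)^{n}}{3} + \frac{2}{3}.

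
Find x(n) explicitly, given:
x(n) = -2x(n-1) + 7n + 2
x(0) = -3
First-order linear with linear forcing.
Homogeneous solution: x_h(n) = A·(-2)^n.
Try particular x_p(n) = pn + q. Substituting:
  pn + q = -2(p(n-1) + q) + 7n + 2.
Matching the n-coefficient: p = -2p + 7 ⇒ p = \frac{7}{3}.
Matching constants: q = 2p - 2q + 2 ⇒ q = \frac{20}{9}.
General: x(n) = A·(-2)^n + \frac{7 n}{3} + \frac{20}{9}.
Apply x(0) = -3: A + \frac{20}{9} = -3 ⇒ A = - \frac{47}{9}.
So x(n) = - \frac{47 \left(-2\right)^{n}}{9} + \frac{7 n}{3} + \frac{20}{9}.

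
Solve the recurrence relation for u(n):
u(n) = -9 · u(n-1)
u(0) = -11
Pure geometric recurrence with ratio -9.
By induction u(n) = u(0) · (-9)^n = - 11 \left(-9\right)^{n}.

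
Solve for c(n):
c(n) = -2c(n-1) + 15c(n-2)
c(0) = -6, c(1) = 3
Characteristic equation: x² + 2x - 15 = 0, which factors as (x - (3))(x - (-5)) = 0.
Roots r₁ = 3, r₂ = -5 (distinct).
General solution: c(n) = A·(3)^n + B·(-5)^n.
From c(0) = -6: A + B = -6.
From c(1) = 3: 3A - 5B = 3.
Solving: A = - \frac{27}{8}, B = - \frac{21}{8}.
So c(n) = - \frac{21 \left(-5\right)^{n}}{8} - \frac{27 \cdot 3^{n}}{8}.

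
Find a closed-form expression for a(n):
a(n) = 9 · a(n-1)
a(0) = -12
Pure geometric recurrence with ratio 9.
By induction a(n) = a(0) · (9)^n = - 12 \cdot 9^{n}.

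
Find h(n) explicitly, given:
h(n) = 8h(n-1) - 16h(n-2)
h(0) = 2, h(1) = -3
Characteristic equation: x² - 8x + 16 = 0, which is (x - (4))².
Repeated root r = 4.
General solution: h(n) = (A + Bn)·(4)^n.
From h(0) = 2: A = 2.
From h(1) = -3: (A + B)·(4) = -3 ⇒ B = - \frac{11}{4}.
So h(n) = \left(2 - \frac{11 n}{4}\right) \cdot (4)^n.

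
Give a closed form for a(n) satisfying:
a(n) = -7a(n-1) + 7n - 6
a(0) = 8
First-order linear with linear forcing.
Homogeneous solution: a_h(n) = A·(-7)^n.
Try particular a_p(n) = pn + q. Substituting:
  pn + q = -7(p(n-1) + q) + 7n - 6.
Matching the n-coefficient: p = -7p + 7 ⇒ p = \frac{7}{8}.
Matching constants: q = 7p - 7q - 6 ⇒ q = \frac{1}{64}.
General: a(n) = A·(-7)^n + \frac{7 n}{8} + \frac{1}{64}.
Apply a(0) = 8: A + \frac{1}{64} = 8 ⇒ A = \frac{511}{64}.
So a(n) = \frac{511 \left(-7\right)^{n}}{64} + \frac{7 n}{8} + \frac{1}{64}.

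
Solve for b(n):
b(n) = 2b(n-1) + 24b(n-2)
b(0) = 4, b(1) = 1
Characteristic equation: x² - 2x - 24 = 0, which factors as (x - (6))(x - (-4)) = 0.
Roots r₁ = 6, r₂ = -4 (distinct).
General solution: b(n) = A·(6)^n + B·(-4)^n.
From b(0) = 4: A + B = 4.
From b(1) = 1: 6A - 4B = 1.
Solving: A = \frac{17}{10}, B = \frac{23}{10}.
So b(n) = \frac{23 \left(-4\right)^{n}}{10} + \frac{17 \cdot 6^{n}}{10}.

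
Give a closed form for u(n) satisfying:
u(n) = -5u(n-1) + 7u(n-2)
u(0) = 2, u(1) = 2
Characteristic equation: x² + 5x - 7 = 0.
Discriminant Δ = (-5)² + 4·(7) = 53.
Roots r₁,₂ = (-5 ± √53)/2, so r₁ = - \frac{5}{2} + \frac{\sqrt{53}}{2}, r₂ = - \frac{\sqrt{53}}{2} - \frac{5}{2}.
General solution: u(n) = A·r₁^n + B·r₂^n.
From the initial conditions, A + B = 2 and r₁A + r₂B = 2.
Since r₁ - r₂ = √53: A = (2 - (2)r₂)/√53 = \frac{7 \sqrt{53}}{53} + 1, and B = 2 - A = 1 - \frac{7 \sqrt{53}}{53}.
So u(n) = \left(\frac{7 \sqrt{53}}{53} + 1\right)\left(- \frac{5}{2} + \frac{\sqrt{53}}{2}\right)^n + \left(1 - \frac{7 \sqrt{53}}{53}\right)\left(- \frac{\sqrt{53}}{2} - \frac{5}{2}\right)^n.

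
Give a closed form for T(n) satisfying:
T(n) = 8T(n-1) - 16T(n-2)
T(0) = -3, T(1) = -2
Characteristic equation: x² - 8x + 16 = 0, which is (x - (4))².
Repeated root r = 4.
General solution: T(n) = (A + Bn)·(4)^n.
From T(0) = -3: A = -3.
From T(1) = -2: (A + B)·(4) = -2 ⇒ B = \frac{5}{2}.
So T(n) = \left(\frac{5 n}{2} - 3\right) \cdot (4)^n.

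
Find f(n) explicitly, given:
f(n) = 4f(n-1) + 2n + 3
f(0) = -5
First-order linear with linear forcing.
Homogeneous solution: f_h(n) = A·(4)^n.
Try particular f_p(n) = pn + q. Substituting:
  pn + q = 4(p(n-1) + q) + 2n + 3.
Matching the n-coefficient: p = 4p + 2 ⇒ p = - \frac{2}{3}.
Matching constants: q = -4p + 4q + 3 ⇒ q = - \frac{17}{9}.
General: f(n) = A·(4)^n - \frac{2 n}{3} - \frac{17}{9}.
Apply f(0) = -5: A - \frac{17}{9} = -5 ⇒ A = - \frac{28}{9}.
So f(n) = - \frac{28 \cdot 4^{n}}{9} - \frac{2 n}{3} - \frac{17}{9}.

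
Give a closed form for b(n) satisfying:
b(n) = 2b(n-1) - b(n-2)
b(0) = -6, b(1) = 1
Characteristic equation: x² - 2x + 1 = 0, which is (x - (1))².
Repeated root r = 1.
General solution: b(n) = (A + Bn)·(1)^n.
From b(0) = -6: A = -6.
From b(1) = 1: (A + B)·(1) = 1 ⇒ B = 7.
So b(n) = \left(7 n - 6\right) \cdot (1)^n.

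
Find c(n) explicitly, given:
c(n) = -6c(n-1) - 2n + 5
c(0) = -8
First-order linear with linear forcing.
Homogeneous solution: c_h(n) = A·(-6)^n.
Try particular c_p(n) = pn + q. Substituting:
  pn + q = -6(p(n-1) + q) - 2n + 5.
Matching the n-coefficient: p = -6p - 2 ⇒ p = - \frac{2}{7}.
Matching constants: q = 6p - 6q + 5 ⇒ q = \frac{23}{49}.
General: c(n) = A·(-6)^n - \frac{2 n}{7} + \frac{23}{49}.
Apply c(0) = -8: A + \frac{23}{49} = -8 ⇒ A = - \frac{415}{49}.
So c(n) = - \frac{415 \left(-6\right)^{n}}{49} - \frac{2 n}{7} + \frac{23}{49}.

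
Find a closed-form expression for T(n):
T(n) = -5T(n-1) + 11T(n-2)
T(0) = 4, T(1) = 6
Characteristic equation: x² + 5x - 11 = 0.
Discriminant Δ = (-5)² + 4·(11) = 69.
Roots r₁,₂ = (-5 ± √69)/2, so r₁ = - \frac{5}{2} + \frac{\sqrt{69}}{2}, r₂ = - \frac{\sqrt{69}}{2} - \frac{5}{2}.
General solution: T(n) = A·r₁^n + B·r₂^n.
From the initial conditions, A + B = 4 and r₁A + r₂B = 6.
Since r₁ - r₂ = √69: A = (6 - (4)r₂)/√69 = \frac{16 \sqrt{69}}{69} + 2, and B = 4 - A = 2 - \frac{16 \sqrt{69}}{69}.
So T(n) = \left(\frac{16 \sqrt{69}}{69} + 2\right)\left(- \frac{5}{2} + \frac{\sqrt{69}}{2}\right)^n + \left(2 - \frac{16 \sqrt{69}}{69}\right)\left(- \frac{\sqrt{69}}{2} - \frac{5}{2}\right)^n.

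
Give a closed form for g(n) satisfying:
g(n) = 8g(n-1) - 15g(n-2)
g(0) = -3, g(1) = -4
Characteristic equation: x² - 8x + 15 = 0, which factors as (x - (5))(x - (3)) = 0.
Roots r₁ = 5, r₂ = 3 (distinct).
General solution: g(n) = A·(5)^n + B·(3)^n.
From g(0) = -3: A + B = -3.
From g(1) = -4: 5A + 3B = -4.
Solving: A = \frac{5}{2}, B = - \frac{11}{2}.
So g(n) = - \frac{11 \cdot 3^{n}}{2} + \frac{5 \cdot 5^{n}}{2}.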